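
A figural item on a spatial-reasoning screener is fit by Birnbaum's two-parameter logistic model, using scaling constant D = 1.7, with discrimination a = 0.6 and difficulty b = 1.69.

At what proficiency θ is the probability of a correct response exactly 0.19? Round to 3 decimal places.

0.268

P(θ) = 1 / (1 + exp(−D·a(θ − b)))
logit = ln(0.1900/0.8100) = -1.4500
θ = b + logit/(1.7·a) = 1.69 + (-1.4500)/1.0200 = 0.2684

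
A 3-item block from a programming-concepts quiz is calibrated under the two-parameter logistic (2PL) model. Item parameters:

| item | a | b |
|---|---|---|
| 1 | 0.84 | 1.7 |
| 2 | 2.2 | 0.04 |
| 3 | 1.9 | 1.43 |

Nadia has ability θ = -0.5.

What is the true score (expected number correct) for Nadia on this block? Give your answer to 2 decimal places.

0.39

P(θ) = 1 / (1 + exp(−a(θ − b)))
P_1 = 1/(1+e^{1.8480}) = 0.1361
P_2 = 1/(1+e^{1.1880}) = 0.2336
P_3 = 1/(1+e^{3.6670}) = 0.0249
E[score] = 0.1361 + 0.2336 + 0.0249 = 0.3946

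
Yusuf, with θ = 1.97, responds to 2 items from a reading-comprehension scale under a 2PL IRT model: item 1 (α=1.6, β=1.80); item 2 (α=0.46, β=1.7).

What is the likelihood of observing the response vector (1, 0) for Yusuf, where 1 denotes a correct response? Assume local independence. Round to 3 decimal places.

0.266

P(θ) = 1 / (1 + exp(−α(θ − β)))
P_1 = 1/(1+e^{-0.2720}) = 0.5676
P_2 = 1/(1+e^{-0.1242}) = 0.5310
L = P_1 × (1−P_2) = 0.5676 × 0.4690 = 0.26619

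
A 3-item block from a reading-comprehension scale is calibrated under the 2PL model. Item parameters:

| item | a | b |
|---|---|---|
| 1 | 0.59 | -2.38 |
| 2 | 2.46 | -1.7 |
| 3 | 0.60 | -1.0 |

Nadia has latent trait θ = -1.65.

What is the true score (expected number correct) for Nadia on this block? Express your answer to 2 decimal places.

P(θ) = 1 / (1 + exp(−a(θ − b)))
P_1 = 1/(1+e^{-0.4307}) = 0.6060
P_2 = 1/(1+e^{-0.1230}) = 0.5307
P_3 = 1/(1+e^{0.3900}) = 0.4037
E[score] = 0.6060 + 0.5307 + 0.4037 = 1.5405

1.54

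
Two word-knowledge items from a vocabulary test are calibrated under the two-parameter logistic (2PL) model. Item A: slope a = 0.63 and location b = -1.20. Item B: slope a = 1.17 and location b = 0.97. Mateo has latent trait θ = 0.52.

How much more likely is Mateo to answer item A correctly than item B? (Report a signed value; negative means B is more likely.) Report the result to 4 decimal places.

P(θ) = 1 / (1 + exp(−a(θ − b)))
P_A = 0.7472
P_B = 0.3713
P_A − P_B = 0.3758

0.3758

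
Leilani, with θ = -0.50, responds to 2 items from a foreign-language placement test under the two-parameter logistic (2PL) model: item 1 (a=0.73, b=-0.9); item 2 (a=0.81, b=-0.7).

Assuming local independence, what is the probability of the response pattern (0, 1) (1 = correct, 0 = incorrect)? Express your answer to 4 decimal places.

P(θ) = 1 / (1 + exp(−a(θ − b)))
P_1 = 1/(1+e^{-0.2920}) = 0.5725
P_2 = 1/(1+e^{-0.1620}) = 0.5404
L = (1−P_1) × P_2 = 0.4275 × 0.5404 = 0.23103

0.2310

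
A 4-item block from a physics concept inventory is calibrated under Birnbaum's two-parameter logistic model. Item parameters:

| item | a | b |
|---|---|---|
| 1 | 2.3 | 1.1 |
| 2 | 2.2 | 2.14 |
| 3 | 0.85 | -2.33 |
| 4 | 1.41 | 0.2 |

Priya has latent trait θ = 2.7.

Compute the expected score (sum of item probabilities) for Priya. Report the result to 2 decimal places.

3.71

P(θ) = 1 / (1 + exp(−a(θ − b)))
P_1 = 1/(1+e^{-3.6800}) = 0.9754
P_2 = 1/(1+e^{-1.2320}) = 0.7742
P_3 = 1/(1+e^{-4.2755}) = 0.9863
P_4 = 1/(1+e^{-3.5250}) = 0.9714
E[score] = 0.9754 + 0.7742 + 0.9863 + 0.9714 = 3.7072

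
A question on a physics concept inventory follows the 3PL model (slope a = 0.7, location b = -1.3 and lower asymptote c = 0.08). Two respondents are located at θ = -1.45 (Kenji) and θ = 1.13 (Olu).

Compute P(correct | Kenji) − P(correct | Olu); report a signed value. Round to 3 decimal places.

P(θ) = c + (1 − c) · 1 / (1 + exp(−a(θ − b)))
P(Kenji) = 0.5159  [exponent -0.1050]
P(Olu) = 0.8580  [exponent 1.7010]
Difference = 0.5159 − 0.8580 = -0.3421

-0.342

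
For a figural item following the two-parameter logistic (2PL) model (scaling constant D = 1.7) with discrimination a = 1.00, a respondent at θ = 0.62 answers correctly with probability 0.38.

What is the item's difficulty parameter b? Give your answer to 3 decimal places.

0.908

P(θ) = 1 / (1 + exp(−D·a(θ − b)))
logit(0.38) = ln(0.38/0.62) = -0.4895
b = θ − logit/(1.7·a) = 0.62 − (-0.4895)/1.7000 = 0.9080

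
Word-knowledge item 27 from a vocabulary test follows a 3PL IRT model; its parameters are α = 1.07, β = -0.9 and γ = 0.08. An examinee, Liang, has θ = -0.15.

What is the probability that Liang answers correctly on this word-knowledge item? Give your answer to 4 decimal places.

0.7153

P(θ) = γ + (1 − γ) · 1 / (1 + exp(−α(θ − β)))
Exponent: 1.07 × (-0.15 − (-0.9)) = 0.8025
1/(1 + e^{-0.8025}) = 0.6905
P = 0.08 + 0.92 × 0.6905 = 0.7153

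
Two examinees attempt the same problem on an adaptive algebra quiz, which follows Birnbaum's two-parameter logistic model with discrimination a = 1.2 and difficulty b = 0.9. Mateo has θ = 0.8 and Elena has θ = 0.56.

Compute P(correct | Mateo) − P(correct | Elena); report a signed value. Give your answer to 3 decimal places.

P(θ) = 1 / (1 + exp(−a(θ − b)))
P(Mateo) = 0.4700  [exponent -0.1200]
P(Elena) = 0.3994  [exponent -0.4080]
Difference = 0.4700 − 0.3994 = 0.0706

0.071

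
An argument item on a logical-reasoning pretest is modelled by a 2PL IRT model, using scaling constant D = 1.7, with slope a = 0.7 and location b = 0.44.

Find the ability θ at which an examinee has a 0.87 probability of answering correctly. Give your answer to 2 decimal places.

2.04

P(θ) = 1 / (1 + exp(−D·a(θ − b)))
logit = ln(0.8700/0.1300) = 1.9010
θ = b + logit/(1.7·a) = 0.44 + 1.9010/1.1900 = 2.0374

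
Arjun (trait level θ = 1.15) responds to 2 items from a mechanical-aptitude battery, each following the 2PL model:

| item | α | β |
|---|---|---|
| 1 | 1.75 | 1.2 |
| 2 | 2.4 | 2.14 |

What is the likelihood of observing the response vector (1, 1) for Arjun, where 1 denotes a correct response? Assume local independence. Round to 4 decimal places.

P(θ) = 1 / (1 + exp(−α(θ − β)))
P_1 = 1/(1+e^{0.0875}) = 0.4781
P_2 = 1/(1+e^{2.3760}) = 0.0850
L = P_1 × P_2 = 0.4781 × 0.0850 = 0.04065

0.0407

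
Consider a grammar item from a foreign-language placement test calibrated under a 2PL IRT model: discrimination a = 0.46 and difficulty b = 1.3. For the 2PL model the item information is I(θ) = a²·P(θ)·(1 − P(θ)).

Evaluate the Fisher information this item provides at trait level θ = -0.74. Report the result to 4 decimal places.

0.0428

P = 1/(1+e^{0.9384}) = 0.2812
P(1−P) = 0.2812 × 0.7188 = 0.2021
I = a² × P(1−P) = 0.46² × 0.2021 = 0.04277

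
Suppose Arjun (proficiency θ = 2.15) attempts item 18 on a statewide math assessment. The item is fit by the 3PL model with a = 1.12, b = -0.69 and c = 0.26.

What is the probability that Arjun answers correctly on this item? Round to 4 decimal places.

0.9705

P(θ) = c + (1 − c) · 1 / (1 + exp(−a(θ − b)))
Exponent: 1.12 × (2.15 − (-0.69)) = 3.1808
1/(1 + e^{-3.1808}) = 0.9601
P = 0.26 + 0.74 × 0.9601 = 0.9705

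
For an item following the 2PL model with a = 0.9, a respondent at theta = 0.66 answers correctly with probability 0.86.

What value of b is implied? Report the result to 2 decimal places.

P(theta) = 1 / (1 + exp(−a(theta − b)))
logit(0.86) = ln(0.86/0.14) = 1.8153
b = theta − logit/(a) = 0.66 − 1.8153/0.9000 = -1.3570

-1.36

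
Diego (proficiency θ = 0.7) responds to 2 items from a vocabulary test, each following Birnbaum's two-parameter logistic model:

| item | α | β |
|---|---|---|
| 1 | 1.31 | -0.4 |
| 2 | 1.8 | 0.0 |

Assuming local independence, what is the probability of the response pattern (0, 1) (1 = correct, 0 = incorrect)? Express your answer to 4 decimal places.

0.1491

P(θ) = 1 / (1 + exp(−α(θ − β)))
P_1 = 1/(1+e^{-1.4410}) = 0.8086
P_2 = 1/(1+e^{-1.2600}) = 0.7790
L = (1−P_1) × P_2 = 0.1914 × 0.7790 = 0.14910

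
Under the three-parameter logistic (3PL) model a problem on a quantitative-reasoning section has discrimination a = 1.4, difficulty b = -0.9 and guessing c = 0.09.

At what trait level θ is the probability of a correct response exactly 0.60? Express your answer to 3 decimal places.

-0.726

P(θ) = c + (1 − c) · 1 / (1 + exp(−a(θ − b)))
Remove guessing floor: (0.60 − 0.09)/(1 − 0.09) = 0.5604
logit = ln(0.5604/0.4396) = 0.2429
θ = b + logit/(a) = -0.9 + 0.2429/1.4000 = -0.7265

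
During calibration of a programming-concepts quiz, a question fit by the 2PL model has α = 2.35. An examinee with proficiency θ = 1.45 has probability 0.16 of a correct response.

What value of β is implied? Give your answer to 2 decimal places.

P(θ) = 1 / (1 + exp(−α(θ − β)))
logit(0.16) = ln(0.16/0.84) = -1.6582
β = θ − logit/(α) = 1.45 − (-1.6582)/2.3500 = 2.1556

2.16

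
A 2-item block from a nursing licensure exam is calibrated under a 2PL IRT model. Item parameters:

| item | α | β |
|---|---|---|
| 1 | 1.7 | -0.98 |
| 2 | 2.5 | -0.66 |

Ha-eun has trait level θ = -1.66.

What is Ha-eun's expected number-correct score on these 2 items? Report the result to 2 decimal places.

P(θ) = 1 / (1 + exp(−α(θ − β)))
P_1 = 1/(1+e^{1.1560}) = 0.2394
P_2 = 1/(1+e^{2.5000}) = 0.0759
E[score] = 0.2394 + 0.0759 = 0.3153

0.32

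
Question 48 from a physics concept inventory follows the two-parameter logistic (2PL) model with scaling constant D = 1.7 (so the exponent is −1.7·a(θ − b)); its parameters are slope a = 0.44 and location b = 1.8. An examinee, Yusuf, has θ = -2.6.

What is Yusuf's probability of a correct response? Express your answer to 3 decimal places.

0.036

P(θ) = 1 / (1 + exp(−D·a(θ − b)))
Exponent: 1.7 × 0.44 × (-2.6 − 1.8) = -3.2912
1/(1 + e^{3.2912}) = 0.0359
P = 0.0359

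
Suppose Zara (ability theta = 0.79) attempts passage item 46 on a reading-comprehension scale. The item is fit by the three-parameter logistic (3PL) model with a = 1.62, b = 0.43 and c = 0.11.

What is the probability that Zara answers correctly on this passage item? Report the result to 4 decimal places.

0.6812

P(theta) = c + (1 − c) · 1 / (1 + exp(−a(theta − b)))
Exponent: 1.62 × (0.79 − 0.43) = 0.5832
1/(1 + e^{-0.5832}) = 0.6418
P = 0.11 + 0.89 × 0.6418 = 0.6812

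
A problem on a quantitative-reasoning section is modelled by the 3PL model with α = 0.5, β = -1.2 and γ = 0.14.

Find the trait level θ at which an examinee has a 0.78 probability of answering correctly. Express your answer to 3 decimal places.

P(θ) = γ + (1 − γ) · 1 / (1 + exp(−α(θ − β)))
Remove guessing floor: (0.78 − 0.14)/(1 − 0.14) = 0.7442
logit = ln(0.7442/0.2558) = 1.0678
θ = β + logit/(α) = -1.2 + 1.0678/0.5000 = 0.9357

0.936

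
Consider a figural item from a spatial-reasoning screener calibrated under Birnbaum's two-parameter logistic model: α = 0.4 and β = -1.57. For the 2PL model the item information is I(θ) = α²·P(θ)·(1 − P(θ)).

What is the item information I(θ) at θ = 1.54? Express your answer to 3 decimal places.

0.028

P = 1/(1+e^{-1.2440}) = 0.7763
P(1−P) = 0.7763 × 0.2237 = 0.1737
I = α² × P(1−P) = 0.4² × 0.1737 = 0.02779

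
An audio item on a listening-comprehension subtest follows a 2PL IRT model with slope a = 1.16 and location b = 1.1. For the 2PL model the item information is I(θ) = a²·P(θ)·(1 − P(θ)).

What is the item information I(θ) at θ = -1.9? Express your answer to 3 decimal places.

P = 1/(1+e^{3.4800}) = 0.0299
P(1−P) = 0.0299 × 0.9701 = 0.0290
I = a² × P(1−P) = 1.16² × 0.0290 = 0.03901

0.039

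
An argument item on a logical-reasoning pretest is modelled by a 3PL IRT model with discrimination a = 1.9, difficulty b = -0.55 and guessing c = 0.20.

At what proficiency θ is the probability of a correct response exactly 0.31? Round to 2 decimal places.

P(θ) = c + (1 − c) · 1 / (1 + exp(−a(θ − b)))
Remove guessing floor: (0.31 − 0.20)/(1 − 0.20) = 0.1375
logit = ln(0.1375/0.8625) = -1.8362
θ = b + logit/(a) = -0.55 + (-1.8362)/1.9000 = -1.5164

-1.52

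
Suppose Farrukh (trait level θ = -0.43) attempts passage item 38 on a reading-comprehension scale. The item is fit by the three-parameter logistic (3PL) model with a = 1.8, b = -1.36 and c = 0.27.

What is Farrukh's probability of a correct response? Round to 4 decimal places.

P(θ) = c + (1 − c) · 1 / (1 + exp(−a(θ − b)))
Exponent: 1.8 × (-0.43 − (-1.36)) = 1.6740
1/(1 + e^{-1.6740}) = 0.8421
P = 0.27 + 0.73 × 0.8421 = 0.8847

0.8847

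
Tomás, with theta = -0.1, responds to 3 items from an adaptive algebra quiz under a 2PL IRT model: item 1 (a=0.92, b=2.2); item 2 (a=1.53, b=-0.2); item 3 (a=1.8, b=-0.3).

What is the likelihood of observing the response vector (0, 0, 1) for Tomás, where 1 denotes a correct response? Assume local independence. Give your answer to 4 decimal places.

P(theta) = 1 / (1 + exp(−a(theta − b)))
P_1 = 1/(1+e^{2.1160}) = 0.1076
P_2 = 1/(1+e^{-0.1530}) = 0.5382
P_3 = 1/(1+e^{-0.3600}) = 0.5890
L = (1−P_1) × (1−P_2) × P_3 = 0.8924 × 0.4618 × 0.5890 = 0.24278

0.2428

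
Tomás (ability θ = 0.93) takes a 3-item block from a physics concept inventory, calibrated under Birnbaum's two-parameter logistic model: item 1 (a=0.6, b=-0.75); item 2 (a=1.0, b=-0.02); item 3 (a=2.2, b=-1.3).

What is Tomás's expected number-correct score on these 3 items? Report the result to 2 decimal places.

2.45

P(θ) = 1 / (1 + exp(−a(θ − b)))
P_1 = 1/(1+e^{-1.0080}) = 0.7326
P_2 = 1/(1+e^{-0.9500}) = 0.7211
P_3 = 1/(1+e^{-4.9060}) = 0.9927
E[score] = 0.7326 + 0.7211 + 0.9927 = 2.4464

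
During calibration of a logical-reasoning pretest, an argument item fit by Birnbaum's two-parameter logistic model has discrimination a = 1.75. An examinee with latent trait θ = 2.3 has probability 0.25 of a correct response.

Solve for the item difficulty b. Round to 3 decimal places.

2.928

P(θ) = 1 / (1 + exp(−a(θ − b)))
logit(0.25) = ln(0.25/0.75) = -1.0986
b = θ − logit/(a) = 2.3 − (-1.0986)/1.7500 = 2.9278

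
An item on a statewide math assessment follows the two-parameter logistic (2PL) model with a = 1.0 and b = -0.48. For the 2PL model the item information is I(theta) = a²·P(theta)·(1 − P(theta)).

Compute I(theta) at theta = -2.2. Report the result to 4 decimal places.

0.1288

P = 1/(1+e^{1.7200}) = 0.1519
P(1−P) = 0.1519 × 0.8481 = 0.1288
I = a² × P(1−P) = 1.0² × 0.1288 = 0.12881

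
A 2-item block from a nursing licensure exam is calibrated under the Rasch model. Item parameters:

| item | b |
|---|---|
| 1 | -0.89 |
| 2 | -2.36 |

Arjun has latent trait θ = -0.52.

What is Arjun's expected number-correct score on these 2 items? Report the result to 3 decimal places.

P(θ) = 1 / (1 + exp(−(θ − b)))
P_1 = 1/(1+e^{-0.3700}) = 0.5915
P_2 = 1/(1+e^{-1.8400}) = 0.8629
E[score] = 0.5915 + 0.8629 = 1.4544

1.454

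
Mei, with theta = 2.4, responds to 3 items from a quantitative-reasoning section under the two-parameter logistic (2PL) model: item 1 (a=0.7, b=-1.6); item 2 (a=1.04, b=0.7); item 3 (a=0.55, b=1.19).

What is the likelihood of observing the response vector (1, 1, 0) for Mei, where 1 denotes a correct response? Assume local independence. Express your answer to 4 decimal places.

P(theta) = 1 / (1 + exp(−a(theta − b)))
P_1 = 1/(1+e^{-2.8000}) = 0.9427
P_2 = 1/(1+e^{-1.7680}) = 0.8542
P_3 = 1/(1+e^{-0.6655}) = 0.6605
L = P_1 × P_2 × (1−P_3) = 0.9427 × 0.8542 × 0.3395 = 0.27338

0.2734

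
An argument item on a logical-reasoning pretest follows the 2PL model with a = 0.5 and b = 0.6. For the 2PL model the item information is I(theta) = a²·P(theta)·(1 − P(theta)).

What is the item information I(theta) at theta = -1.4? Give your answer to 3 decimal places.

0.049

P = 1/(1+e^{1.0000}) = 0.2689
P(1−P) = 0.2689 × 0.7311 = 0.1966
I = a² × P(1−P) = 0.5² × 0.1966 = 0.04915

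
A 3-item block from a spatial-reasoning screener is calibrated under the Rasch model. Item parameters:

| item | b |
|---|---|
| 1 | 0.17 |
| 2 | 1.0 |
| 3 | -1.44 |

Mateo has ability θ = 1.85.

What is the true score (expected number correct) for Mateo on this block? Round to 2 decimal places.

2.51

P(θ) = 1 / (1 + exp(−(θ − b)))
P_1 = 1/(1+e^{-1.6800}) = 0.8429
P_2 = 1/(1+e^{-0.8500}) = 0.7006
P_3 = 1/(1+e^{-3.2900}) = 0.9641
E[score] = 0.8429 + 0.7006 + 0.9641 = 2.5076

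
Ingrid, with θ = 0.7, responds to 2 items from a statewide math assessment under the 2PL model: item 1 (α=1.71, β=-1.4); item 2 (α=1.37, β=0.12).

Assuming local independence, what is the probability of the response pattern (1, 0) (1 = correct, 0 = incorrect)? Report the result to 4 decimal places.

0.3028

P(θ) = 1 / (1 + exp(−α(θ − β)))
P_1 = 1/(1+e^{-3.5910}) = 0.9732
P_2 = 1/(1+e^{-0.7946}) = 0.6888
L = P_1 × (1−P_2) = 0.9732 × 0.3112 = 0.30283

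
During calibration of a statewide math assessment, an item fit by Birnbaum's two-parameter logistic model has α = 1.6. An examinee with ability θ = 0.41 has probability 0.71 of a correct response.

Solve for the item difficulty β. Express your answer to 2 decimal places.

-0.15

P(θ) = 1 / (1 + exp(−α(θ − β)))
logit(0.71) = ln(0.71/0.29) = 0.8954
β = θ − logit/(α) = 0.41 − 0.8954/1.6000 = -0.1496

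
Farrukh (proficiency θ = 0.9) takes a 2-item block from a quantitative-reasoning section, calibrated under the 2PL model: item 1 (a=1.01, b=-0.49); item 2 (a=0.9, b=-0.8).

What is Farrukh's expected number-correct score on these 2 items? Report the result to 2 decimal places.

P(θ) = 1 / (1 + exp(−a(θ − b)))
P_1 = 1/(1+e^{-1.4039}) = 0.8028
P_2 = 1/(1+e^{-1.5300}) = 0.8220
E[score] = 0.8028 + 0.8220 = 1.6248

1.62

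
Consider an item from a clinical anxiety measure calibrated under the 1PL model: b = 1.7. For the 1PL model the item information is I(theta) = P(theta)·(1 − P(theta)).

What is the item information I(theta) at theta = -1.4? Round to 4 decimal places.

0.0412

P = 1/(1+e^{3.1000}) = 0.0431
P(1−P) = 0.0431 × 0.9569 = 0.0412
I = P(1−P) = 0.04125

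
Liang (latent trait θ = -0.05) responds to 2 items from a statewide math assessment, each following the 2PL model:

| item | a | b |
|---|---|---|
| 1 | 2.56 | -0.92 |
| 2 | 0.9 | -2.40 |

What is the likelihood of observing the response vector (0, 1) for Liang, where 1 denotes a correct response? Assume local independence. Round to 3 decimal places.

P(θ) = 1 / (1 + exp(−a(θ − b)))
P_1 = 1/(1+e^{-2.2272}) = 0.9027
P_2 = 1/(1+e^{-2.1150}) = 0.8924
L = (1−P_1) × P_2 = 0.0973 × 0.8924 = 0.08686

0.087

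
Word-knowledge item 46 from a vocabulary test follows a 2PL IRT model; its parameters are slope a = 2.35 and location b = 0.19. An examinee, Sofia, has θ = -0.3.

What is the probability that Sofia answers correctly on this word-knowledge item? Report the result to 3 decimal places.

0.240

P(θ) = 1 / (1 + exp(−a(θ − b)))
Exponent: 2.35 × (-0.3 − 0.19) = -1.1515
1/(1 + e^{1.1515}) = 0.2402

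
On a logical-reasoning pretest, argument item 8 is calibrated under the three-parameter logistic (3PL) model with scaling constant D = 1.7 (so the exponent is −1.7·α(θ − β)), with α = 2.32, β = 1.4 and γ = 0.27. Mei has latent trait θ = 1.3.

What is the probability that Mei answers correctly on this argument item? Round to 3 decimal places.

0.564

P(θ) = γ + (1 − γ) · 1 / (1 + exp(−D·α(θ − β)))
Exponent: 1.7 × 2.32 × (1.3 − 1.4) = -0.3944
1/(1 + e^{0.3944}) = 0.4027
P = 0.27 + 0.73 × 0.4027 = 0.5639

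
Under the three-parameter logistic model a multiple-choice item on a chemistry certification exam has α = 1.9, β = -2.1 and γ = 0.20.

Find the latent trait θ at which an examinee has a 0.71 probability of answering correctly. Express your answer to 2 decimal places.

-1.80

P(θ) = γ + (1 − γ) · 1 / (1 + exp(−α(θ − β)))
Remove guessing floor: (0.71 − 0.20)/(1 − 0.20) = 0.6375
logit = ln(0.6375/0.3625) = 0.5645
θ = β + logit/(α) = -2.1 + 0.5645/1.9000 = -1.8029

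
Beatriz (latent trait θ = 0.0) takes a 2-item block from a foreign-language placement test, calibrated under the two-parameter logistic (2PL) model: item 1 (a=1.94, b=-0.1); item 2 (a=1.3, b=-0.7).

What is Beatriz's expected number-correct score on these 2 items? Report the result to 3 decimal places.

P(θ) = 1 / (1 + exp(−a(θ − b)))
P_1 = 1/(1+e^{-0.1940}) = 0.5483
P_2 = 1/(1+e^{-0.9100}) = 0.7130
E[score] = 0.5483 + 0.7130 = 1.2613

1.261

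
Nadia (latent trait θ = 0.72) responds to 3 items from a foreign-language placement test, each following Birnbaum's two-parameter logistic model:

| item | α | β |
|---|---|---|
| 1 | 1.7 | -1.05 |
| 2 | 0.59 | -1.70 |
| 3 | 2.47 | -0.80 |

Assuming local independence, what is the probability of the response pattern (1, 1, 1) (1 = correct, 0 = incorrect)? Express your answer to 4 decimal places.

0.7510

P(θ) = 1 / (1 + exp(−α(θ − β)))
P_1 = 1/(1+e^{-3.0090}) = 0.9530
P_2 = 1/(1+e^{-1.4278}) = 0.8066
P_3 = 1/(1+e^{-3.7544}) = 0.9771
L = P_1 × P_2 × P_3 = 0.9530 × 0.8066 × 0.9771 = 0.75105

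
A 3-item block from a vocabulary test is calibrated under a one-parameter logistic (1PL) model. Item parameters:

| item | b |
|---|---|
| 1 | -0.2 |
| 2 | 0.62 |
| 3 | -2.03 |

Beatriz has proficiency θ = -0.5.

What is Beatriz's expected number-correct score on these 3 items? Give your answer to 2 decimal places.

P(θ) = 1 / (1 + exp(−(θ − b)))
P_1 = 1/(1+e^{0.3000}) = 0.4256
P_2 = 1/(1+e^{1.1200}) = 0.2460
P_3 = 1/(1+e^{-1.5300}) = 0.8220
E[score] = 0.4256 + 0.2460 + 0.8220 = 1.4936

1.49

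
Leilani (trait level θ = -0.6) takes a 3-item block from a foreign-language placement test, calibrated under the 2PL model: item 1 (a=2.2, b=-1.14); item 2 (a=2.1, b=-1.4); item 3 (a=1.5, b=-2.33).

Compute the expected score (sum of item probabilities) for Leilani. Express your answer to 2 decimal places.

P(θ) = 1 / (1 + exp(−a(θ − b)))
P_1 = 1/(1+e^{-1.1880}) = 0.7664
P_2 = 1/(1+e^{-1.6800}) = 0.8429
P_3 = 1/(1+e^{-2.5950}) = 0.9305
E[score] = 0.7664 + 0.8429 + 0.9305 = 2.5398

2.54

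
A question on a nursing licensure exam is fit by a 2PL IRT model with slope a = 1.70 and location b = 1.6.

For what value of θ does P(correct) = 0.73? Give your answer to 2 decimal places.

2.19

P(θ) = 1 / (1 + exp(−a(θ − b)))
logit = ln(0.7300/0.2700) = 0.9946
θ = b + logit/(a) = 1.6 + 0.9946/1.7000 = 2.1851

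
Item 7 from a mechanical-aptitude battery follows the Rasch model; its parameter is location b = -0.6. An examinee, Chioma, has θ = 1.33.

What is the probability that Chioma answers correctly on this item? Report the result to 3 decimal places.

0.873

P(θ) = 1 / (1 + exp(−(θ − b)))
Exponent: (1.33 − (-0.6)) = 1.9300
1/(1 + e^{-1.9300}) = 0.8732
P = 0.8732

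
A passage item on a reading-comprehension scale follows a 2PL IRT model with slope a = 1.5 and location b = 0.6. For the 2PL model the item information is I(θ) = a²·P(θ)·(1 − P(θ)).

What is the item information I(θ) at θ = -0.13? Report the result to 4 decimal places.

0.4226

P = 1/(1+e^{1.0950}) = 0.2507
P(1−P) = 0.2507 × 0.7493 = 0.1878
I = a² × P(1−P) = 1.5² × 0.1878 = 0.42264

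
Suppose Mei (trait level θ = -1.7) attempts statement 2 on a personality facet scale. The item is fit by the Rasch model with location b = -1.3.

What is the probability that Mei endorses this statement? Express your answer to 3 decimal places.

0.401

P(θ) = 1 / (1 + exp(−(θ − b)))
Exponent: (-1.7 − (-1.3)) = -0.4000
1/(1 + e^{0.4000}) = 0.4013
P = 0.4013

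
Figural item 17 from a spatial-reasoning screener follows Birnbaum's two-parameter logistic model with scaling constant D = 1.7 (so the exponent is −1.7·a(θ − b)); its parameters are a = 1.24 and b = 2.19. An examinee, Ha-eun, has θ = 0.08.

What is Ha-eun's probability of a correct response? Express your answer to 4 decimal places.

P(θ) = 1 / (1 + exp(−D·a(θ − b)))
Exponent: 1.7 × 1.24 × (0.08 − 2.19) = -4.4479
1/(1 + e^{4.4479}) = 0.0116
P = 0.0116

0.0116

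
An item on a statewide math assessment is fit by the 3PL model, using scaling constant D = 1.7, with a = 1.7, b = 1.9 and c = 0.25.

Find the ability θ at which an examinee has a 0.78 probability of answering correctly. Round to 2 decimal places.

P(θ) = c + (1 − c) · 1 / (1 + exp(−D·a(θ − b)))
Remove guessing floor: (0.78 − 0.25)/(1 − 0.25) = 0.7067
logit = ln(0.7067/0.2933) = 0.8792
θ = b + logit/(1.7·a) = 1.9 + 0.8792/2.8900 = 2.2042

2.20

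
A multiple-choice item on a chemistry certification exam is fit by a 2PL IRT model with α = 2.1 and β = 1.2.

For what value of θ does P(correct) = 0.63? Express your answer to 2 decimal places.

1.45

P(θ) = 1 / (1 + exp(−α(θ − β)))
logit = ln(0.6300/0.3700) = 0.5322
θ = β + logit/(α) = 1.2 + 0.5322/2.1000 = 1.4534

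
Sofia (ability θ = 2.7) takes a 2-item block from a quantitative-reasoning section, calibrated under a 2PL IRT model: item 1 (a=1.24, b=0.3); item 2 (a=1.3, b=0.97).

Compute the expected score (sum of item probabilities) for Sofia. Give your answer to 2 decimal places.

1.86

P(θ) = 1 / (1 + exp(−a(θ − b)))
P_1 = 1/(1+e^{-2.9760}) = 0.9515
P_2 = 1/(1+e^{-2.2490}) = 0.9046
E[score] = 0.9515 + 0.9046 = 1.8560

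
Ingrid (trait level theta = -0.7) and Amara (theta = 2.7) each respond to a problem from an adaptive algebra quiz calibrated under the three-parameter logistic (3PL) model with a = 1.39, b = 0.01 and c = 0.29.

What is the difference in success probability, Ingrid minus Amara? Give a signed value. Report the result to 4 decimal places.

-0.5007

P(theta) = c + (1 − c) · 1 / (1 + exp(−a(theta − b)))
P(Ingrid) = 0.4828  [exponent -0.9869]
P(Amara) = 0.9835  [exponent 3.7391]
Difference = 0.4828 − 0.9835 = -0.5007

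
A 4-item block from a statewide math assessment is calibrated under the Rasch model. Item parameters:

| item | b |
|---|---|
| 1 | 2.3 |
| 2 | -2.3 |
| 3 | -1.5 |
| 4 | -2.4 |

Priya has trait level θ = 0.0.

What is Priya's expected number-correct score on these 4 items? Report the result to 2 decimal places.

2.73

P(θ) = 1 / (1 + exp(−(θ − b)))
P_1 = 1/(1+e^{2.3000}) = 0.0911
P_2 = 1/(1+e^{-2.3000}) = 0.9089
P_3 = 1/(1+e^{-1.5000}) = 0.8176
P_4 = 1/(1+e^{-2.4000}) = 0.9168
E[score] = 0.0911 + 0.9089 + 0.8176 + 0.9168 = 2.7344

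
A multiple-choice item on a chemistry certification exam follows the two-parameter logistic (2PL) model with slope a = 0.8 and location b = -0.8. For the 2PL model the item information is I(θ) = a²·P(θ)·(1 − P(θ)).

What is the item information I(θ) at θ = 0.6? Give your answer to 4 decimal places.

0.1187

P = 1/(1+e^{-1.1200}) = 0.7540
P(1−P) = 0.7540 × 0.2460 = 0.1855
I = a² × P(1−P) = 0.8² × 0.1855 = 0.11871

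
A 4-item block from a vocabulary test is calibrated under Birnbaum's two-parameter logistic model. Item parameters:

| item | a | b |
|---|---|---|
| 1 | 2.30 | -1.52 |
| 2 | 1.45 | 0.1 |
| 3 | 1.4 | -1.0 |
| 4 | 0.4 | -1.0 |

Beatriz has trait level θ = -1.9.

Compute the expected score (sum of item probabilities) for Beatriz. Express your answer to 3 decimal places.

P(θ) = 1 / (1 + exp(−a(θ − b)))
P_1 = 1/(1+e^{0.8740}) = 0.2944
P_2 = 1/(1+e^{2.9000}) = 0.0522
P_3 = 1/(1+e^{1.2600}) = 0.2210
P_4 = 1/(1+e^{0.3600}) = 0.4110
E[score] = 0.2944 + 0.0522 + 0.2210 + 0.4110 = 0.9785

0.979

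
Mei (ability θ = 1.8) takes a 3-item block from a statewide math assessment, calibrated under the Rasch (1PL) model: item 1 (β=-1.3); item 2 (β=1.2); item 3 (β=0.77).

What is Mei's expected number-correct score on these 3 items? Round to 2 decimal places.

P(θ) = 1 / (1 + exp(−(θ − β)))
P_1 = 1/(1+e^{-3.1000}) = 0.9569
P_2 = 1/(1+e^{-0.6000}) = 0.6457
P_3 = 1/(1+e^{-1.0300}) = 0.7369
E[score] = 0.9569 + 0.6457 + 0.7369 = 2.3395

2.34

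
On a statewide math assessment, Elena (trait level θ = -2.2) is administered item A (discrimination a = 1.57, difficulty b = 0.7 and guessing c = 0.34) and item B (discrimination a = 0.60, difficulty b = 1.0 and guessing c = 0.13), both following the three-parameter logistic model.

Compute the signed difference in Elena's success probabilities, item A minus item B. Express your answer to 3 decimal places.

P(θ) = c + (1 − c) · 1 / (1 + exp(−a(θ − b)))
P_A = 0.3469
P_B = 0.2412
P_A − P_B = 0.1056

0.106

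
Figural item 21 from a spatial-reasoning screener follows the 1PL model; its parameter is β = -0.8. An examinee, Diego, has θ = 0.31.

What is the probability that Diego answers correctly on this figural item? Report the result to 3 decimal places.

P(θ) = 1 / (1 + exp(−(θ − β)))
Exponent: (0.31 − (-0.8)) = 1.1100
1/(1 + e^{-1.1100}) = 0.7521
P = 0.7521

0.752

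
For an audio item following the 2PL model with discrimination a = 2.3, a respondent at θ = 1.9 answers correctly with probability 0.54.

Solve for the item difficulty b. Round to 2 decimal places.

1.83

P(θ) = 1 / (1 + exp(−a(θ − b)))
logit(0.54) = ln(0.54/0.46) = 0.1603
b = θ − logit/(a) = 1.9 − 0.1603/2.3000 = 1.8303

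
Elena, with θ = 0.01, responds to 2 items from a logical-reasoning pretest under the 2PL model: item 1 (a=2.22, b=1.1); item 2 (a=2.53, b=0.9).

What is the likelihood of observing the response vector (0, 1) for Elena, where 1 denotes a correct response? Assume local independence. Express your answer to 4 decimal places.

0.0874

P(θ) = 1 / (1 + exp(−a(θ − b)))
P_1 = 1/(1+e^{2.4198}) = 0.0817
P_2 = 1/(1+e^{2.2517}) = 0.0952
L = (1−P_1) × P_2 = 0.9183 × 0.0952 = 0.08743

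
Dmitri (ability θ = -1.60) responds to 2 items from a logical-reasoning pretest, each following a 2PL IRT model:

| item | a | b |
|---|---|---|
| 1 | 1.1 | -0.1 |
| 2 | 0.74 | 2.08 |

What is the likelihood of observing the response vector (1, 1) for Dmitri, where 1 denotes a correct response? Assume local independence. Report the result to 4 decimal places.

P(θ) = 1 / (1 + exp(−a(θ − b)))
P_1 = 1/(1+e^{1.6500}) = 0.1611
P_2 = 1/(1+e^{2.7232}) = 0.0616
L = P_1 × P_2 = 0.1611 × 0.0616 = 0.00993

0.0099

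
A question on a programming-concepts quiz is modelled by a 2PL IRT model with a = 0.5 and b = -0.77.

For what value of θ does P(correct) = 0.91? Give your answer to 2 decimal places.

3.86

P(θ) = 1 / (1 + exp(−a(θ − b)))
logit = ln(0.9100/0.0900) = 2.3136
θ = b + logit/(a) = -0.77 + 2.3136/0.5000 = 3.8573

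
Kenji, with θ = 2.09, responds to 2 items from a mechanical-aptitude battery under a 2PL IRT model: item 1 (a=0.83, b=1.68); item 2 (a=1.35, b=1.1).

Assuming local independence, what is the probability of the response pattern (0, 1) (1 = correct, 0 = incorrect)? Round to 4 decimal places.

0.3292

P(θ) = 1 / (1 + exp(−a(θ − b)))
P_1 = 1/(1+e^{-0.3403}) = 0.5843
P_2 = 1/(1+e^{-1.3365}) = 0.7919
L = (1−P_1) × P_2 = 0.4157 × 0.7919 = 0.32923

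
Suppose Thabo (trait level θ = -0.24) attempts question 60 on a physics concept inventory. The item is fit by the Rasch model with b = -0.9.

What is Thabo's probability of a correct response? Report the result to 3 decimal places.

P(θ) = 1 / (1 + exp(−(θ − b)))
Exponent: (-0.24 − (-0.9)) = 0.6600
1/(1 + e^{-0.6600}) = 0.6593
P = 0.6593

0.659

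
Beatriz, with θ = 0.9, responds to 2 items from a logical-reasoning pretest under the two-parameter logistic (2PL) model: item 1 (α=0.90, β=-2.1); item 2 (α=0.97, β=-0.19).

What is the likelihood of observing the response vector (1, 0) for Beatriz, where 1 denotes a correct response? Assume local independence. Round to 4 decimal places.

P(θ) = 1 / (1 + exp(−α(θ − β)))
P_1 = 1/(1+e^{-2.7000}) = 0.9370
P_2 = 1/(1+e^{-1.0573}) = 0.7422
L = P_1 × (1−P_2) = 0.9370 × 0.2578 = 0.24159

0.2416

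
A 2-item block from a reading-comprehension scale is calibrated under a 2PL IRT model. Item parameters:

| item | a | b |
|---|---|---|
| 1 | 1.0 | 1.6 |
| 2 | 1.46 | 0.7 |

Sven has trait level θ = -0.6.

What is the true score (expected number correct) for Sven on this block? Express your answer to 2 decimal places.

P(θ) = 1 / (1 + exp(−a(θ − b)))
P_1 = 1/(1+e^{2.2000}) = 0.0998
P_2 = 1/(1+e^{1.8980}) = 0.1303
E[score] = 0.0998 + 0.1303 = 0.2301

0.23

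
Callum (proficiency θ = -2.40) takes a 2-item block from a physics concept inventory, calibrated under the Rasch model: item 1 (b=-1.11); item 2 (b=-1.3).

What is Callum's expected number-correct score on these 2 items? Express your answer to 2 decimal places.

0.47

P(θ) = 1 / (1 + exp(−(θ − b)))
P_1 = 1/(1+e^{1.2900}) = 0.2159
P_2 = 1/(1+e^{1.1000}) = 0.2497
E[score] = 0.2159 + 0.2497 = 0.4656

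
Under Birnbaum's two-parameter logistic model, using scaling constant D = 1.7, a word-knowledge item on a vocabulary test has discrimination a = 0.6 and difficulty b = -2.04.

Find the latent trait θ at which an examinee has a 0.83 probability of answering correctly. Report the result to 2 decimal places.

-0.49

P(θ) = 1 / (1 + exp(−D·a(θ − b)))
logit = ln(0.8300/0.1700) = 1.5856
θ = b + logit/(1.7·a) = -2.04 + 1.5856/1.0200 = -0.4855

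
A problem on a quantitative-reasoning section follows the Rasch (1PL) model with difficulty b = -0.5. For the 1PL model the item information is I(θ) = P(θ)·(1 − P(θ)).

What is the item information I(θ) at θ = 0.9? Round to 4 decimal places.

P = 1/(1+e^{-1.4000}) = 0.8022
P(1−P) = 0.8022 × 0.1978 = 0.1587
I = P(1−P) = 0.15868

0.1587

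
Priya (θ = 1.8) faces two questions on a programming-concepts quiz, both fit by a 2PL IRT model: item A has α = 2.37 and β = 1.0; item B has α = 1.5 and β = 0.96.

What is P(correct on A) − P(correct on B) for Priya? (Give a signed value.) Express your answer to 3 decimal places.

P(θ) = 1 / (1 + exp(−α(θ − β)))
P_A = 0.8694
P_B = 0.7790
P_A − P_B = 0.0904

0.090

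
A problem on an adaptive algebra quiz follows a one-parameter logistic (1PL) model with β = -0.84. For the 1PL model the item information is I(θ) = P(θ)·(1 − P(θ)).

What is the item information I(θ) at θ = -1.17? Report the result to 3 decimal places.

P = 1/(1+e^{0.3300}) = 0.4182
P(1−P) = 0.4182 × 0.5818 = 0.2433
I = P(1−P) = 0.24332

0.243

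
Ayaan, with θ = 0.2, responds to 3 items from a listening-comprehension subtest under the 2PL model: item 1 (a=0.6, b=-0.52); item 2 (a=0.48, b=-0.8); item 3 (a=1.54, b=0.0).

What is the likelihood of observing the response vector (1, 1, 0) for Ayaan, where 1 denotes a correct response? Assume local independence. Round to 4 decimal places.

P(θ) = 1 / (1 + exp(−a(θ − b)))
P_1 = 1/(1+e^{-0.4320}) = 0.6064
P_2 = 1/(1+e^{-0.4800}) = 0.6177
P_3 = 1/(1+e^{-0.3080}) = 0.5764
L = P_1 × P_2 × (1−P_3) = 0.6064 × 0.6177 × 0.4236 = 0.15867

0.1587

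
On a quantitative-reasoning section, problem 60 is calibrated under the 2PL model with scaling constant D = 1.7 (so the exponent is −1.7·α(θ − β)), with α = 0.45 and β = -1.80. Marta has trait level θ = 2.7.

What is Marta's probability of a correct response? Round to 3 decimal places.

0.969

P(θ) = 1 / (1 + exp(−D·α(θ − β)))
Exponent: 1.7 × 0.45 × (2.7 − (-1.80)) = 3.4425
1/(1 + e^{-3.4425}) = 0.9690
P = 0.9690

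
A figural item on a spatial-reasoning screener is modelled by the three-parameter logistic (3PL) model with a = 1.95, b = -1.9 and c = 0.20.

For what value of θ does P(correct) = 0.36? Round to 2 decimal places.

-2.61

P(θ) = c + (1 − c) · 1 / (1 + exp(−a(θ − b)))
Remove guessing floor: (0.36 − 0.20)/(1 − 0.20) = 0.2000
logit = ln(0.2000/0.8000) = -1.3863
θ = b + logit/(a) = -1.9 + (-1.3863)/1.9500 = -2.6109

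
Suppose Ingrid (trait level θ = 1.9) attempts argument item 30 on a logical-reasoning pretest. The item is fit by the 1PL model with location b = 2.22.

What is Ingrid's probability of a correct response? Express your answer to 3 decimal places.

0.421

P(θ) = 1 / (1 + exp(−(θ − b)))
Exponent: (1.9 − 2.22) = -0.3200
1/(1 + e^{0.3200}) = 0.4207
P = 0.4207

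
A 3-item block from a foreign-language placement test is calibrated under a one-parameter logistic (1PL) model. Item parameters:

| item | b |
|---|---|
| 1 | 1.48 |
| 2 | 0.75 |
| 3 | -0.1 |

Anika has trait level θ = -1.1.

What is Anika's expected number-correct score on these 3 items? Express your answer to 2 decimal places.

0.48

P(θ) = 1 / (1 + exp(−(θ − b)))
P_1 = 1/(1+e^{2.5800}) = 0.0704
P_2 = 1/(1+e^{1.8500}) = 0.1359
P_3 = 1/(1+e^{1.0000}) = 0.2689
E[score] = 0.0704 + 0.1359 + 0.2689 = 0.4753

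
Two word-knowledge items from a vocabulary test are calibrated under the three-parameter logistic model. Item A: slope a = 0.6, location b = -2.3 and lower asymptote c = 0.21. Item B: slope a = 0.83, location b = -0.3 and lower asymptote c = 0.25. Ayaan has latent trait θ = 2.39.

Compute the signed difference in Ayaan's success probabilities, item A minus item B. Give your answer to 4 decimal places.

0.0279

P(θ) = c + (1 − c) · 1 / (1 + exp(−a(θ − b)))
P_A = 0.9553
P_B = 0.9274
P_A − P_B = 0.0279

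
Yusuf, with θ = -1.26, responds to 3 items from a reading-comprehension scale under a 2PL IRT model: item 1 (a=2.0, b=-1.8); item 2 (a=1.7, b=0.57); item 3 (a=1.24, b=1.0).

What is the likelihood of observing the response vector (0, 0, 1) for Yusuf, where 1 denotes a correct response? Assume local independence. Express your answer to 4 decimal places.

P(θ) = 1 / (1 + exp(−a(θ − b)))
P_1 = 1/(1+e^{-1.0800}) = 0.7465
P_2 = 1/(1+e^{3.1110}) = 0.0427
P_3 = 1/(1+e^{2.8024}) = 0.0572
L = (1−P_1) × (1−P_2) × P_3 = 0.2535 × 0.9573 × 0.0572 = 0.01388

0.0139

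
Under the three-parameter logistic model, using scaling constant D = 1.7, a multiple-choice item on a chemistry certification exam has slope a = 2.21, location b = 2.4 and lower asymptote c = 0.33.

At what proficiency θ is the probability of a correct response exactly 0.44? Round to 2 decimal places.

P(θ) = c + (1 − c) · 1 / (1 + exp(−D·a(θ − b)))
Remove guessing floor: (0.44 − 0.33)/(1 − 0.33) = 0.1642
logit = ln(0.1642/0.8358) = -1.6275
θ = b + logit/(1.7·a) = 2.4 + (-1.6275)/3.7570 = 1.9668

1.97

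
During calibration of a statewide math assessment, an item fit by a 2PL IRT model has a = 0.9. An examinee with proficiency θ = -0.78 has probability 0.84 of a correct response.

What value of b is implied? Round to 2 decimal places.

P(θ) = 1 / (1 + exp(−a(θ − b)))
logit(0.84) = ln(0.84/0.16) = 1.6582
b = θ − logit/(a) = -0.78 − 1.6582/0.9000 = -2.6225

-2.62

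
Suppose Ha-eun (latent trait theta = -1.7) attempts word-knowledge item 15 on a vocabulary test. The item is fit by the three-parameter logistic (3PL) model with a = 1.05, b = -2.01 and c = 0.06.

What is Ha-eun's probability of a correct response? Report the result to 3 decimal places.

P(theta) = c + (1 − c) · 1 / (1 + exp(−a(theta − b)))
Exponent: 1.05 × (-1.7 − (-2.01)) = 0.3255
1/(1 + e^{-0.3255}) = 0.5807
P = 0.06 + 0.94 × 0.5807 = 0.6058

0.606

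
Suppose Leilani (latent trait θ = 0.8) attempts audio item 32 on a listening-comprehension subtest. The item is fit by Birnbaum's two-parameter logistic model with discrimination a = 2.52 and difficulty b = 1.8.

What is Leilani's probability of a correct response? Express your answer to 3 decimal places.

P(θ) = 1 / (1 + exp(−a(θ − b)))
Exponent: 2.52 × (0.8 − 1.8) = -2.5200
1/(1 + e^{2.5200}) = 0.0745

0.074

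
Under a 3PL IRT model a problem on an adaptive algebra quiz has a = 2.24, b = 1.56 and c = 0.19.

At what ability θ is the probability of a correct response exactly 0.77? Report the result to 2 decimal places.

1.97

P(θ) = c + (1 − c) · 1 / (1 + exp(−a(θ − b)))
Remove guessing floor: (0.77 − 0.19)/(1 − 0.19) = 0.7160
logit = ln(0.7160/0.2840) = 0.9249
θ = b + logit/(a) = 1.56 + 0.9249/2.2400 = 1.9729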